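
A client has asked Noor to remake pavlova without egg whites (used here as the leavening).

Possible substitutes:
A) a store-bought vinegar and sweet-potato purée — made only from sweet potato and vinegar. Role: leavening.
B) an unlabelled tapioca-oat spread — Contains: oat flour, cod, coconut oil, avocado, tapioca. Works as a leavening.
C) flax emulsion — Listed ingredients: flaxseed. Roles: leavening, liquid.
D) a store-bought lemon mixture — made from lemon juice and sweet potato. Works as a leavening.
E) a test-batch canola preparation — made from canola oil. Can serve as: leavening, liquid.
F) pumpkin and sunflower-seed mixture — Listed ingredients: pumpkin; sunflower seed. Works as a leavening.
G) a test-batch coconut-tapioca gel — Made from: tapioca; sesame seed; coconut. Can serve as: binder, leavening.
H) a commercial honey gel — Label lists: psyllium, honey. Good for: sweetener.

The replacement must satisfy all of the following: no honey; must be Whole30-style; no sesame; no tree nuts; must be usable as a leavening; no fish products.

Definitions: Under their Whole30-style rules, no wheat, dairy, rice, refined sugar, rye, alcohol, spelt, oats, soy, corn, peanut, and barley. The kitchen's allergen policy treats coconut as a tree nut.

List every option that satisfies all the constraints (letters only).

A, C, D, E, F

A: only vinegar and sweet potato; none excluded — keep
B: has oat flour, so not Whole30-style; has coconut oil, so not tree-nut-free (and 1 more) — reject
C: all constraints satisfied — keep
D: nothing on the exclusion list — keep
E: only canola oil; none excluded — valid
F: only pumpkin and sunflower seed; none excluded — valid
G: has coconut, so not tree-nut-free; has sesame seed, so not sesame-free — no
H: not usable as a leavening; has honey, so not honey-free — no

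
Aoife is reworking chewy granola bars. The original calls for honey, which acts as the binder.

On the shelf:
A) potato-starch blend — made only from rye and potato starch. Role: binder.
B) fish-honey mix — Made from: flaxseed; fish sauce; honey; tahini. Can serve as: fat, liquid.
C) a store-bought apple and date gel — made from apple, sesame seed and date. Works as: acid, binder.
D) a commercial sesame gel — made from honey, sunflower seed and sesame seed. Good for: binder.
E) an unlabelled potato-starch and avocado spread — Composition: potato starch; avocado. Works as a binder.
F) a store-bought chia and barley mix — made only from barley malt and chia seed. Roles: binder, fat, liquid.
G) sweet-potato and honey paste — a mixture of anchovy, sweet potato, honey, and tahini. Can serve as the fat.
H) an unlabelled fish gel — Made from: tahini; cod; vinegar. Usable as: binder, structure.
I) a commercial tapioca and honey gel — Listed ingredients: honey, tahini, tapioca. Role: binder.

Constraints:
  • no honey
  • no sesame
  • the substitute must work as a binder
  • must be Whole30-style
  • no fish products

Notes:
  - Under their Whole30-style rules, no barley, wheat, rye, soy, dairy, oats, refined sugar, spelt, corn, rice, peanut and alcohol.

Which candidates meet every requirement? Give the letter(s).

E

A: has rye, so not Whole30-style — reject
B: not usable as a binder; has fish sauce, so not fish-free (and 2 more) — out
C: has sesame seed, so not sesame-free — out
D: has sesame seed, so not sesame-free; has honey, so not honey-free — out
E: all constraints satisfied — OK
F: has barley malt, so not Whole30-style — reject
G: not usable as a binder; has anchovy, so not fish-free (and 2 more) — out
H: has cod, so not fish-free; has tahini, so not sesame-free — no
I: has tahini, so not sesame-free; has honey, so not honey-free — out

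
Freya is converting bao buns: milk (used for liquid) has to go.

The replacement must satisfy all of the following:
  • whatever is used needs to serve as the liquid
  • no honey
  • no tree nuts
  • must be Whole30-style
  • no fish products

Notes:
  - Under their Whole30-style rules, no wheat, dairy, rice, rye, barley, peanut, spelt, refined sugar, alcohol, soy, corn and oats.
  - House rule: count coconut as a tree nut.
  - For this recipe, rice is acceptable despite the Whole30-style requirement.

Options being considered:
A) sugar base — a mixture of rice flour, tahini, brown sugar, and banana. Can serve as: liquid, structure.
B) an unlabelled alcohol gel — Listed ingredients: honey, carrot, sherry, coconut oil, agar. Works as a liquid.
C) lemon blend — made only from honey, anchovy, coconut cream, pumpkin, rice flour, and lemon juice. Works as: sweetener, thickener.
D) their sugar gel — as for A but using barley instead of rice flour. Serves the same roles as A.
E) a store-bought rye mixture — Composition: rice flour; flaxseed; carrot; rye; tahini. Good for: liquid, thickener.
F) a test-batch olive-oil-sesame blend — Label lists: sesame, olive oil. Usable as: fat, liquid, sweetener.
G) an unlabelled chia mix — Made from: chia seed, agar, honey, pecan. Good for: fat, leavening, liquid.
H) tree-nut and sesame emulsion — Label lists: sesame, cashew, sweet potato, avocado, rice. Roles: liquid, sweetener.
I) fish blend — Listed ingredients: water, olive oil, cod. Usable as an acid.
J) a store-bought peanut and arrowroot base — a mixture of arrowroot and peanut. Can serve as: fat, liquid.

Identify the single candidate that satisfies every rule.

F

A: has brown sugar, so not Whole30-style — reject
B: has sherry, so not Whole30-style; has honey, so not honey-free (and 1 more) — reject
C: not usable as a liquid; has honey, so not honey-free (and 2 more) — out
D: has barley, so not Whole30-style — no
E: has rye, so not Whole30-style — out
F: works as a liquid, tree-nut-free, no honey — valid
G: has honey, so not honey-free; has pecan, so not tree-nut-free — out
H: has cashew, so not tree-nut-free — reject
I: not usable as a liquid; has cod, so not fish-free — reject
J: has peanut, so not Whole30-style — out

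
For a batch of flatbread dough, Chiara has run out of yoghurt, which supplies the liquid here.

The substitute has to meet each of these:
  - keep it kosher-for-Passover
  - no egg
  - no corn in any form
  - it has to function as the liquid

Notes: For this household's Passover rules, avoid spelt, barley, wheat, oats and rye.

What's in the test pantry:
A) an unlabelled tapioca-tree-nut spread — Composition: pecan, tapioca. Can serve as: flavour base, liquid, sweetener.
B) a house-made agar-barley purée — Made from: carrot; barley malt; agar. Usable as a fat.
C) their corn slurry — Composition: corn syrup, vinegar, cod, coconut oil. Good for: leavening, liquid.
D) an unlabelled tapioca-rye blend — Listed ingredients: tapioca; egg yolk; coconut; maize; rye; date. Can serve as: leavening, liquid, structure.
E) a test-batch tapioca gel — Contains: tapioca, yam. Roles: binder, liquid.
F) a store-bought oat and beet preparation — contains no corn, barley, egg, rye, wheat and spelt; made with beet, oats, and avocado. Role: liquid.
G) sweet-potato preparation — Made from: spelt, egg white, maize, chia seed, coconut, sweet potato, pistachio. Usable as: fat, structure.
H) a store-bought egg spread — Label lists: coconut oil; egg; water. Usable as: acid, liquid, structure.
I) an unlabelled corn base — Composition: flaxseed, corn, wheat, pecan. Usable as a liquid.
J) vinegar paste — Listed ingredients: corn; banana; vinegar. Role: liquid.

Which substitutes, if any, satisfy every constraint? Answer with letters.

A: nothing on the exclusion list — OK
B: not usable as a liquid; has barley malt, so not kosher-for-Passover — out
C: has corn syrup, so not corn-free — reject
D: has rye, so not kosher-for-Passover; has maize, so not corn-free (and 1 more) — out
E: every rule checks out — OK
F: has oats, so not kosher-for-Passover — reject
G: not usable as a liquid; has spelt, so not kosher-for-Passover (and 2 more) — no
H: has egg, so not egg-free — out
I: has wheat, so not kosher-for-Passover; has corn, so not corn-free — out
J: has corn, so not corn-free — reject

A, E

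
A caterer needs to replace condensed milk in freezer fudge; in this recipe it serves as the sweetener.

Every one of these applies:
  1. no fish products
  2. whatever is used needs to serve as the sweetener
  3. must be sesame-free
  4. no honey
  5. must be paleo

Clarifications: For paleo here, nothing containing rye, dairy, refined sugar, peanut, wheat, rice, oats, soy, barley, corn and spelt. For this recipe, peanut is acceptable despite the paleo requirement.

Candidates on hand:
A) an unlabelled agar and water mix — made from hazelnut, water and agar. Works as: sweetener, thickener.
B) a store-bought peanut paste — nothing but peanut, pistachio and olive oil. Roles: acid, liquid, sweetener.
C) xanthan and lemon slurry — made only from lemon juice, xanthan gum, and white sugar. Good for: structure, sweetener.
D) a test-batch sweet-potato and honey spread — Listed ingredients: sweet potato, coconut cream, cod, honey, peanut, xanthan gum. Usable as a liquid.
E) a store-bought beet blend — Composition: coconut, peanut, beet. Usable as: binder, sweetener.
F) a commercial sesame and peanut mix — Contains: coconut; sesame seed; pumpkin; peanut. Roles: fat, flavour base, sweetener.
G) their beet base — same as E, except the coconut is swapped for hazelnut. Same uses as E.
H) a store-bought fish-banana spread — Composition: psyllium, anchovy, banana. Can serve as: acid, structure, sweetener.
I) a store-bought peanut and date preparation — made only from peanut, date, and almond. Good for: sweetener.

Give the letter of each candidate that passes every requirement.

A, B, E, G, I

A: only hazelnut, agar and water; none excluded — OK
B: peanut is permitted under the paleo carve-out; nothing else excluded — valid
C: has white sugar, so not paleo — reject
D: not usable as a sweetener; has honey, so not honey-free (and 1 more) — out
E: peanut is permitted under the paleo carve-out; nothing else excluded — valid
F: has sesame seed, so not sesame-free — out
G: peanut is permitted under the paleo carve-out; nothing else excluded — OK
H: has anchovy, so not fish-free — reject
I: peanut is permitted under the paleo carve-out; nothing else excluded — valid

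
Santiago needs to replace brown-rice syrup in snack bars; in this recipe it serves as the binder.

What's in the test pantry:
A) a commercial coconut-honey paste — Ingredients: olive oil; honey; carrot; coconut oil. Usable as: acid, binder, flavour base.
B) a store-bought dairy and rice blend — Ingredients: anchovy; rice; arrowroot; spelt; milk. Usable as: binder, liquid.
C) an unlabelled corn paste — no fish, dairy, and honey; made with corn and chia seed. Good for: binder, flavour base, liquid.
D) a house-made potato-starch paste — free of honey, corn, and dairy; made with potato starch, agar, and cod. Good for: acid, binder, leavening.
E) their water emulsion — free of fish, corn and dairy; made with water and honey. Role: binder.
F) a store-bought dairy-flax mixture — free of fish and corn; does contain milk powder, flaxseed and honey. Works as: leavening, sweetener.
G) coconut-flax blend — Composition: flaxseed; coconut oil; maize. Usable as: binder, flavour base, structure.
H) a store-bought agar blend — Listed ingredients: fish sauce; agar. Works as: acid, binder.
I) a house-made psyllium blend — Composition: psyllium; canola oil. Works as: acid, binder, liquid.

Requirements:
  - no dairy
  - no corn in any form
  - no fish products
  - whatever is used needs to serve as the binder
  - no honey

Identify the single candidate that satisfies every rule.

A: has honey, so not honey-free — out
B: has milk, so not dairy-free; has anchovy, so not fish-free — no
C: has corn, so not corn-free — out
D: has cod, so not fish-free — out
E: has honey, so not honey-free — no
F: not usable as a binder; has honey, so not honey-free (and 1 more) — reject
G: has maize, so not corn-free — no
H: has fish sauce, so not fish-free — no
I: only psyllium and canola oil; none excluded — keep

I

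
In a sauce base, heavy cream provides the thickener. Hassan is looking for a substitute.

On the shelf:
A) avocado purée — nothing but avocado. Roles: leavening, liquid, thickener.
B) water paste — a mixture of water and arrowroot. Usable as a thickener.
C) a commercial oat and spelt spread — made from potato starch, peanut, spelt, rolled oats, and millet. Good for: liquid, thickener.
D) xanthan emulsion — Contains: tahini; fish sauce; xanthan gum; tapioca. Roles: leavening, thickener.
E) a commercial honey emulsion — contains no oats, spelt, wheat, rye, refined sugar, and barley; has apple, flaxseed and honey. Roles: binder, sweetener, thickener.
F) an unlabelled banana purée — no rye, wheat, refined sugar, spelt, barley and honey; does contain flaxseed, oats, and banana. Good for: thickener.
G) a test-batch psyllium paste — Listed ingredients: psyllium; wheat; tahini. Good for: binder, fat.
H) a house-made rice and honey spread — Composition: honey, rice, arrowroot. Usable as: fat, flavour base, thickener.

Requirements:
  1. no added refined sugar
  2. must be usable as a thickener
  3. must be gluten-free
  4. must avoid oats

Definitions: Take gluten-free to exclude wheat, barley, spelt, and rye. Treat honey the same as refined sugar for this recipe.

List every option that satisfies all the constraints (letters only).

A, B, D

A: every rule checks out — OK
B: all constraints satisfied — valid
C: has spelt, so not gluten-free; has rolled oats, so not oat-free — reject
D: fish sauce and tahini etc. — none of it excluded — valid
E: has honey, so not no-added-sugar — reject
F: has oats, so not oat-free — reject
G: not usable as a thickener; has wheat, so not gluten-free — out
H: has honey, so not no-added-sugar — out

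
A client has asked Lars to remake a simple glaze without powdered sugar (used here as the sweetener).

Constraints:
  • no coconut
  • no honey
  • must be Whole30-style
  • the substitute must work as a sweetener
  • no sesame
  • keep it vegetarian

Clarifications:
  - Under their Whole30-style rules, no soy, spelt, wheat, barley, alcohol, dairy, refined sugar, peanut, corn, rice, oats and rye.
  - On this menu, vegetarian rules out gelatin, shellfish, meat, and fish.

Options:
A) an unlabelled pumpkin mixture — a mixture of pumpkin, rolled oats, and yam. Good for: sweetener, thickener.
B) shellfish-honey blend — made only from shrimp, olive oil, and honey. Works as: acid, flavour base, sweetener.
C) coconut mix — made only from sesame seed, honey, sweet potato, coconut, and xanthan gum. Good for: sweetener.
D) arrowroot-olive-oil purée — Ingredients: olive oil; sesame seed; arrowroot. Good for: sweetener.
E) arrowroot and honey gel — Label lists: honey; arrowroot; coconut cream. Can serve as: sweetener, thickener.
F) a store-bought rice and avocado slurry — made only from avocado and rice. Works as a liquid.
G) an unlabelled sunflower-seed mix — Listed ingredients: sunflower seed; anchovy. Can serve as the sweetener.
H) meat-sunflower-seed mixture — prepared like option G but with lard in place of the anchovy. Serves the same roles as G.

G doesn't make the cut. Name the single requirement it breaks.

vegetarian

usable as a sweetener: satisfied
Whole30-style: satisfied
vegetarian: has anchovy — fails
coconut-free: satisfied
sesame-free: satisfied
honey-free: satisfied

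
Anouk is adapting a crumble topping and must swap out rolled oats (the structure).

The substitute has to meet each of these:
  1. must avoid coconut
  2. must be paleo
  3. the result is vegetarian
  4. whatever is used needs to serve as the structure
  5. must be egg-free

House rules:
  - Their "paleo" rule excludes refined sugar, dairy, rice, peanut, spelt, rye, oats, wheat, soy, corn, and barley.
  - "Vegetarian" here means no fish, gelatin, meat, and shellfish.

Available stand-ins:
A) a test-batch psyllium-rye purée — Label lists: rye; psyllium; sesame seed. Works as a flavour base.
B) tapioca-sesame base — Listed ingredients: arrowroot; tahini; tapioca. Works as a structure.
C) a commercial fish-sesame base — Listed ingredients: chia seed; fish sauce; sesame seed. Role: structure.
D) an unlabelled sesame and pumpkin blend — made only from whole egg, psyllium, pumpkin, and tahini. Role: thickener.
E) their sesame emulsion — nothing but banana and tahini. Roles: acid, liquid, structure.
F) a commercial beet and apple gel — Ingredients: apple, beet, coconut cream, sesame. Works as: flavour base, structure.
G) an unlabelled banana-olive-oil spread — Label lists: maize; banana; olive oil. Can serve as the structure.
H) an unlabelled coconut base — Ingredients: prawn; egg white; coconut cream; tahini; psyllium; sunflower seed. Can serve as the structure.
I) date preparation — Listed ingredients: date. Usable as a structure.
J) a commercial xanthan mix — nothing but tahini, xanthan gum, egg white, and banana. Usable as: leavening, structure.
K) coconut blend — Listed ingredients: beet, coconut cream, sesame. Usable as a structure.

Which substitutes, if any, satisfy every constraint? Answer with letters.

A: not usable as a structure; has rye, so not paleo — reject
B: only tahini, tapioca and arrowroot; none excluded — valid
C: has fish sauce, so not vegetarian — no
D: not usable as a structure; has whole egg, so not egg-free — reject
E: all constraints satisfied — valid
F: has coconut cream, so not coconut-free — no
G: has maize, so not paleo — out
H: has prawn, so not vegetarian; has egg white, so not egg-free (and 1 more) — reject
I: paleo, no coconut — valid
J: has egg white, so not egg-free — reject
K: has coconut cream, so not coconut-free — no

B, E, I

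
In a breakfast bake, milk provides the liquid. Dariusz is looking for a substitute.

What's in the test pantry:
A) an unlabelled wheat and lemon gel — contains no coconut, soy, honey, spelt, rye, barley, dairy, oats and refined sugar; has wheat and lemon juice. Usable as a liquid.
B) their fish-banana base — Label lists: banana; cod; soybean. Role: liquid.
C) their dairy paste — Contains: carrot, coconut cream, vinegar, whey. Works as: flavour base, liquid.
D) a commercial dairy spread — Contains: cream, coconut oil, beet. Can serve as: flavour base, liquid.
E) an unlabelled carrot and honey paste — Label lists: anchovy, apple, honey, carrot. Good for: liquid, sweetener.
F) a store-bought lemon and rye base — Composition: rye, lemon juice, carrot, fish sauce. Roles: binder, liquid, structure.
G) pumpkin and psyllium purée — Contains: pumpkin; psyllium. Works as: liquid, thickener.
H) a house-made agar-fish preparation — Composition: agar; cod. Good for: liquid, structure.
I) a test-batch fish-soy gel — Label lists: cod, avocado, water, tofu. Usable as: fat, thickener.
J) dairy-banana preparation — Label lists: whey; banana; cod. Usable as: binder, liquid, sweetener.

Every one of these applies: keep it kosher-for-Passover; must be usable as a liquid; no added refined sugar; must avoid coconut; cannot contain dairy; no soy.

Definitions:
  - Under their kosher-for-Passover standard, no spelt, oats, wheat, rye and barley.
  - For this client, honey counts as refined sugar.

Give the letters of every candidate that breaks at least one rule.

A, B, C, D, E, F, I, J

A: has wheat, so not kosher-for-Passover — no
B: has soybean, so not soy-free — reject
C: has whey, so not dairy-free; has coconut cream, so not coconut-free — reject
D: has cream, so not dairy-free; has coconut oil, so not coconut-free — out
E: has honey, so not no-added-sugar — reject
F: has rye, so not kosher-for-Passover — reject
G: works as a liquid, no coconut, kosher-for-Passover — OK
H: all constraints satisfied — OK
I: not usable as a liquid; has tofu, so not soy-free — no
J: has whey, so not dairy-free — reject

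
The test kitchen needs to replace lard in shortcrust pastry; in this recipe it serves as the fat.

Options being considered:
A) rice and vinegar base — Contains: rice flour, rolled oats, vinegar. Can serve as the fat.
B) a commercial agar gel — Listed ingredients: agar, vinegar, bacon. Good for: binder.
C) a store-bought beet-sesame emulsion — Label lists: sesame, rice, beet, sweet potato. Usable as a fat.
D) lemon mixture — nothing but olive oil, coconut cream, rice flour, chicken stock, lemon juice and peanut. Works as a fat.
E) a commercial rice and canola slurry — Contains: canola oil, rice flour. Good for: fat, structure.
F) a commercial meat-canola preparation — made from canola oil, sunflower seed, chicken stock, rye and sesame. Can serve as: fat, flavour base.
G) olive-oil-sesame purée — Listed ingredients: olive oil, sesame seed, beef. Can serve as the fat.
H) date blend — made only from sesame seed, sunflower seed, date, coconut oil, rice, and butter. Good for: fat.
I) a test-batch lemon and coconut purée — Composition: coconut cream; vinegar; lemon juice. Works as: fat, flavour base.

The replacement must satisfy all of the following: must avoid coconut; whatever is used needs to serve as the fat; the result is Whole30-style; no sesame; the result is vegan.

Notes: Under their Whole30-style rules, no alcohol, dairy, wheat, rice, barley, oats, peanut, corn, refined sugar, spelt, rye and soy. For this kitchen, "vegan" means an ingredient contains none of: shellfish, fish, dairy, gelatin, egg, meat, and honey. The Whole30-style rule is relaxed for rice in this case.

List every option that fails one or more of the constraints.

A, B, C, D, F, G, H, I

A: has rolled oats, so not Whole30-style — reject
B: not usable as a fat; has bacon, so not vegan — no
C: has sesame, so not sesame-free — reject
D: has peanut, so not Whole30-style; has chicken stock, so not vegan (and 1 more) — out
E: rice is permitted under the Whole30-style carve-out; nothing else excluded — keep
F: has rye, so not Whole30-style; has chicken stock, so not vegan (and 1 more) — no
G: has beef, so not vegan; has sesame seed, so not sesame-free — reject
H: has butter, so not Whole30-style; has butter, so not vegan (and 2 more) — out
I: has coconut cream, so not coconut-free — no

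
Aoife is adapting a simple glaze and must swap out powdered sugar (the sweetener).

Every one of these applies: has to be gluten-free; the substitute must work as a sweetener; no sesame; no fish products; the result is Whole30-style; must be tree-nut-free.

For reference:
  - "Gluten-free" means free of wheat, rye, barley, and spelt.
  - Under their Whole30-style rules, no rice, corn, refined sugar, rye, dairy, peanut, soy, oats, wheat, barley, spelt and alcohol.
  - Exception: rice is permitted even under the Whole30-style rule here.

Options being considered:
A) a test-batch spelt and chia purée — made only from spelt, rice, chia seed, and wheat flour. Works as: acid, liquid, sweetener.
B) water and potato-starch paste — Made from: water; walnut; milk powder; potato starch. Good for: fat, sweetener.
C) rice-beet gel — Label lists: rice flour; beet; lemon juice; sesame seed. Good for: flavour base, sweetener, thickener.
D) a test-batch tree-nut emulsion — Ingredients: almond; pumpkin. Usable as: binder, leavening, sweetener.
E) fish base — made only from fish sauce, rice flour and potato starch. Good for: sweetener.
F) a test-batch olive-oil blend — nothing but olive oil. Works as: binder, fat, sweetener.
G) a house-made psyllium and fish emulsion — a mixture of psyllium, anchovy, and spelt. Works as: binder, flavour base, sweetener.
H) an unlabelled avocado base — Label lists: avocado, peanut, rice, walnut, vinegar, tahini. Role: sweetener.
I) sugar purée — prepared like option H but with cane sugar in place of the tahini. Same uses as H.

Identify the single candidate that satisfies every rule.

A: has spelt, so not gluten-free; has spelt, so not Whole30-style — out
B: has milk powder, so not Whole30-style; has walnut, so not tree-nut-free — out
C: has sesame seed, so not sesame-free — out
D: has almond, so not tree-nut-free — no
E: has fish sauce, so not fish-free — reject
F: only olive oil; none excluded — OK
G: has spelt, so not gluten-free; has spelt, so not Whole30-style (and 1 more) — reject
H: has peanut, so not Whole30-style; has tahini, so not sesame-free (and 1 more) — out
I: has peanut, so not Whole30-style; has walnut, so not tree-nut-free — out

F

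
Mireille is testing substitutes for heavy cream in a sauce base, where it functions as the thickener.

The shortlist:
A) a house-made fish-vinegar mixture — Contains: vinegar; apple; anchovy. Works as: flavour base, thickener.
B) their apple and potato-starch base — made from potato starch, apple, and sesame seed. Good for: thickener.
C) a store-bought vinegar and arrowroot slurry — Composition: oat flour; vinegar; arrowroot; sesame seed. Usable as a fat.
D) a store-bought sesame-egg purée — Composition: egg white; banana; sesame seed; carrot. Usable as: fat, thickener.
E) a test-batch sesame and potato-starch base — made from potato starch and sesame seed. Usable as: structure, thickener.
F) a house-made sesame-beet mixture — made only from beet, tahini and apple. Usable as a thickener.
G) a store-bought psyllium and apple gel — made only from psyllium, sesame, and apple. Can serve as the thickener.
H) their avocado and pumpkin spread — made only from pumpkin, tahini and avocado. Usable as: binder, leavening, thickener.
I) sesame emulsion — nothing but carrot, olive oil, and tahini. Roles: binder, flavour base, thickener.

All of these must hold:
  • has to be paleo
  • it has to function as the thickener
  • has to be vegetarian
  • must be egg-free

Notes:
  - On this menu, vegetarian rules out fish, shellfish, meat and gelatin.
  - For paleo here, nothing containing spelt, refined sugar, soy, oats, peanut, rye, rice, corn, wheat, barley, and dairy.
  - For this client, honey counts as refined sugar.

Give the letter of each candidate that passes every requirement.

B, E, F, G, H, I

A: has anchovy, so not vegetarian — no
B: works as a thickener, paleo, vegetarian — valid
C: not usable as a thickener; has oat flour, so not paleo — reject
D: has egg white, so not egg-free — out
E: only sesame seed and potato starch; none excluded — keep
F: only tahini, beet, and apple; none excluded — OK
G: nothing on the exclusion list — OK
H: only tahini, pumpkin, and avocado; none excluded — OK
I: only tahini, carrot, and olive oil; none excluded — OK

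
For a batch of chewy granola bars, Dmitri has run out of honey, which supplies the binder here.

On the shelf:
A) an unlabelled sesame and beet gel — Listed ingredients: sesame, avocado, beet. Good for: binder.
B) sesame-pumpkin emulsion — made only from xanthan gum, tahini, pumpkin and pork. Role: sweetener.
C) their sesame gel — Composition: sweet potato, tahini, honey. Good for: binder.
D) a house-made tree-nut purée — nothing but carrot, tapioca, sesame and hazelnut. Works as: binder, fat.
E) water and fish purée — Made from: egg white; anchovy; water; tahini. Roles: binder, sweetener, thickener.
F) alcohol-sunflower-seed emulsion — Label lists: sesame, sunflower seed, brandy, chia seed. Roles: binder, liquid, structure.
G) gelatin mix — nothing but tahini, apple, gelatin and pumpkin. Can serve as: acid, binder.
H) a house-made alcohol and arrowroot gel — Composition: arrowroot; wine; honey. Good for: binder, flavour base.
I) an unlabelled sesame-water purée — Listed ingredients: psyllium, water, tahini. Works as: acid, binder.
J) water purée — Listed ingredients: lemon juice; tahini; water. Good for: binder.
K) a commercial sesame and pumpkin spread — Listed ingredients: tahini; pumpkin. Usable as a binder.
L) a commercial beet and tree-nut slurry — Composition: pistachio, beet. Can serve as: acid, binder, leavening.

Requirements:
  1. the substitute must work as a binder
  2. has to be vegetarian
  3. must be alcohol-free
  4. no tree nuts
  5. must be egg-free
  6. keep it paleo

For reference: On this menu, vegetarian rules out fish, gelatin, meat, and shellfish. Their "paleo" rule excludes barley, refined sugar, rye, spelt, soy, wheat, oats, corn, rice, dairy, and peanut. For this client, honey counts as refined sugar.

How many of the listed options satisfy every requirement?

4

A: paleo, no tree nuts — OK
B: not usable as a binder; has pork, so not vegetarian — out
C: has honey, so not paleo — reject
D: has hazelnut, so not tree-nut-free — out
E: has anchovy, so not vegetarian; has egg white, so not egg-free — reject
F: has brandy, so not alcohol-free — out
G: has gelatin, so not vegetarian — reject
H: has honey, so not paleo; has wine, so not alcohol-free — reject
I: only tahini, psyllium, and water; none excluded — keep
J: every rule checks out — valid
K: all constraints satisfied — OK
L: has pistachio, so not tree-nut-free — no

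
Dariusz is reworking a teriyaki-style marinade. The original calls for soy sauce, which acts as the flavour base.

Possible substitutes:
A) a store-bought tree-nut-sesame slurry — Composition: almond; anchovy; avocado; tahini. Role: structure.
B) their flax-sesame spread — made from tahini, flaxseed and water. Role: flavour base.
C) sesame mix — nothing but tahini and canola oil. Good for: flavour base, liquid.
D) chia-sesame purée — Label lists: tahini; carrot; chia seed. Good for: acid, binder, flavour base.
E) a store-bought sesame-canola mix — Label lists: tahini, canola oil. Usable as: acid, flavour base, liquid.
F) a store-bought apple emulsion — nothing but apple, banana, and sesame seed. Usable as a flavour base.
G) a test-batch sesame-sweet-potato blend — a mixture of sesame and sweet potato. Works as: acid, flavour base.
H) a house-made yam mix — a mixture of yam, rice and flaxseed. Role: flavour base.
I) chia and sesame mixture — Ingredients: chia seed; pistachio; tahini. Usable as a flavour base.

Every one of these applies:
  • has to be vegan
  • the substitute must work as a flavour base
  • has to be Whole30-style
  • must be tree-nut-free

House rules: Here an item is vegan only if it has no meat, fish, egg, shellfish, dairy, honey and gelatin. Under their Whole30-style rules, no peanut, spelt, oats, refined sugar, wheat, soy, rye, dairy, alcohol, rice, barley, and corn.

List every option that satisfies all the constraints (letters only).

B, C, D, E, F, G

A: not usable as a flavour base; has anchovy, so not vegan (and 1 more) — reject
B: only tahini, flaxseed, and water; none excluded — valid
C: works as a flavour base, no tree nuts, Whole30-style — valid
D: no tree nuts, Whole30-style — valid
E: nothing on the exclusion list — OK
F: only sesame seed, apple, and banana; none excluded — valid
G: every rule checks out — valid
H: has rice, so not Whole30-style — reject
I: has pistachio, so not tree-nut-free — out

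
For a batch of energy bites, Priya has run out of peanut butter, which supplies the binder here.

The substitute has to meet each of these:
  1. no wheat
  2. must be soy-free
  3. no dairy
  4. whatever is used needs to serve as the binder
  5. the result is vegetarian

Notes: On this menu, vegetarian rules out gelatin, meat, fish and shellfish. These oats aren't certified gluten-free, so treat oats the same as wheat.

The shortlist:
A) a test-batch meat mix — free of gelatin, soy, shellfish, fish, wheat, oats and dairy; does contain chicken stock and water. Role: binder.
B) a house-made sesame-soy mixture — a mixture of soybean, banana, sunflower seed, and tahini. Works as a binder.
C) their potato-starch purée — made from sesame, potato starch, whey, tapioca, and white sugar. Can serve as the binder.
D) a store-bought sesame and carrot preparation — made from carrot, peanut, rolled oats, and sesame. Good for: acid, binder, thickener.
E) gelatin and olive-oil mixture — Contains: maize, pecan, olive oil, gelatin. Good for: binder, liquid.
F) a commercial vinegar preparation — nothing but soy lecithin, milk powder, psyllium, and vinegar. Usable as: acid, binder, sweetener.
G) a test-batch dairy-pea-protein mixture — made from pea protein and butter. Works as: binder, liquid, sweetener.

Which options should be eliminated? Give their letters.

A, B, C, D, E, F, G

A: has chicken stock, so not vegetarian — no
B: has soybean, so not soy-free — out
C: has whey, so not dairy-free — out
D: has rolled oats, so not wheat-free — reject
E: has gelatin, so not vegetarian — out
F: has soy lecithin, so not soy-free; has milk powder, so not dairy-free — out
G: has butter, so not dairy-free — no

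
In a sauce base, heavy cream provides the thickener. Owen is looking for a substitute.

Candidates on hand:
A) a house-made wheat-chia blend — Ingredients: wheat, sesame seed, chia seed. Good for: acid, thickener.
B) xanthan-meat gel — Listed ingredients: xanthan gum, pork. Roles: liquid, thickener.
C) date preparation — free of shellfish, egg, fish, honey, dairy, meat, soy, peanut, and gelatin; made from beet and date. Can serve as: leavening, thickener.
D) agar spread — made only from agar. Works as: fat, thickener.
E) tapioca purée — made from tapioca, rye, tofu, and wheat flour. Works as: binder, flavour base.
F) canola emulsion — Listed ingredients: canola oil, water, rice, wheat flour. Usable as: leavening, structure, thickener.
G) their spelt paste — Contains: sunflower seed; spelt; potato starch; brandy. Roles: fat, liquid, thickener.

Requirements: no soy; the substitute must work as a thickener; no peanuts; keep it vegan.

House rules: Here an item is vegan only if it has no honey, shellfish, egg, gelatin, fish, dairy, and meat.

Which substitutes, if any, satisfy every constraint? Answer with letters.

A, C, D, F, G

A: only sesame seed, wheat, and chia seed; none excluded — keep
B: has pork, so not vegan — out
C: works as a thickener, no soy, no peanut — OK
D: only agar; none excluded — keep
E: not usable as a thickener; has tofu, so not soy-free — reject
F: rice and wheat flour etc. — none of it excluded — keep
G: every rule checks out — keep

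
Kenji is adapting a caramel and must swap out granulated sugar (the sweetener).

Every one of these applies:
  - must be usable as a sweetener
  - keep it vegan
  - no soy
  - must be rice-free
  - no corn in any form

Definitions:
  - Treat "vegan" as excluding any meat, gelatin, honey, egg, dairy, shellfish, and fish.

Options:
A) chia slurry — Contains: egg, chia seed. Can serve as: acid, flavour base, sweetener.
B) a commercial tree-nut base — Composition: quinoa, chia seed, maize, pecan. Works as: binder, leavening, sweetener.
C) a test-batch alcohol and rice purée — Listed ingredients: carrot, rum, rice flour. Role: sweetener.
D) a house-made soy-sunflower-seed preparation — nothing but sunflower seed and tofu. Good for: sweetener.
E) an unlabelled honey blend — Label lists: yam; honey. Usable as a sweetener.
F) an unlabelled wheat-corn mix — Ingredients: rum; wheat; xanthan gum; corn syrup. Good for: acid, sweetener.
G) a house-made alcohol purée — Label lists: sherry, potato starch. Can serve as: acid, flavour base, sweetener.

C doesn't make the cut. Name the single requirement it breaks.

rice-free

usable as a sweetener: satisfied
vegan: satisfied
corn-free: satisfied
rice-free: has rice flour — fails
soy-free: satisfied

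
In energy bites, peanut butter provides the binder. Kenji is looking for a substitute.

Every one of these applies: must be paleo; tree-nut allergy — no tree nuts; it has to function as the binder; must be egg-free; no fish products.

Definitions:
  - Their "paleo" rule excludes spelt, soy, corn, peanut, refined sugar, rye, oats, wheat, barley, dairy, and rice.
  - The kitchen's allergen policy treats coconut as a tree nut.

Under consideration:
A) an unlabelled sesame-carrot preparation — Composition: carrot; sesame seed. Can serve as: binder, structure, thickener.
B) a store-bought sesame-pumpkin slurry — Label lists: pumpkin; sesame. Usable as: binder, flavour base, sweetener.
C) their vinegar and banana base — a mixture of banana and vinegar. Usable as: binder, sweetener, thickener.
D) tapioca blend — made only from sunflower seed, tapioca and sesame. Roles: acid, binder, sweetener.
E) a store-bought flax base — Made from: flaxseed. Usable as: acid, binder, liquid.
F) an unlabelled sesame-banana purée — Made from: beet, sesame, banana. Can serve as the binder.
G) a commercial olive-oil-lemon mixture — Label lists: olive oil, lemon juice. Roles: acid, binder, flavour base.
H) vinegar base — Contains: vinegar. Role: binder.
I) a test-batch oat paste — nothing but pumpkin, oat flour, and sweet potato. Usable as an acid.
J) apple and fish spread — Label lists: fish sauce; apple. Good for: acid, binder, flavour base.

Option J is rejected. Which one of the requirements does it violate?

fish-free

usable as a binder: satisfied
paleo: satisfied
fish-free: has fish sauce — fails
tree-nut-free: satisfied
egg-free: satisfied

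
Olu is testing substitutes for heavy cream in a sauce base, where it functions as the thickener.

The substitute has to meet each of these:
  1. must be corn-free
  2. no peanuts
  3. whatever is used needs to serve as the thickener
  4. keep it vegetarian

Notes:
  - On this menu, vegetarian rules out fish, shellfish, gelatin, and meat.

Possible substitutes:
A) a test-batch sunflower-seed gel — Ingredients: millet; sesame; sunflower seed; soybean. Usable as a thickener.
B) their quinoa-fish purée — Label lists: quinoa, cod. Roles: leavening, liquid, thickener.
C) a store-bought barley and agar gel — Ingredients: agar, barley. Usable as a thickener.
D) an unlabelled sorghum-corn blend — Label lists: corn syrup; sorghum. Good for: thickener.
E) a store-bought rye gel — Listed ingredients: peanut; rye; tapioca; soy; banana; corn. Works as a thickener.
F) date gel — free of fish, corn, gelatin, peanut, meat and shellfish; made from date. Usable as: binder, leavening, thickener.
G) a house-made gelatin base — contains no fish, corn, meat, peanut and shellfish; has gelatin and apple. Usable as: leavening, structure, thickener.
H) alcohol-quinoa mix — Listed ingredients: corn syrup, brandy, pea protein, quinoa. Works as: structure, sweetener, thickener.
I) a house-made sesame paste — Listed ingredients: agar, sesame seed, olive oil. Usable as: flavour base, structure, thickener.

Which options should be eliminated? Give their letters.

B, D, E, G, H

A: every rule checks out — valid
B: has cod, so not vegetarian — out
C: every rule checks out — OK
D: has corn syrup, so not corn-free — out
E: has corn, so not corn-free; has peanut, so not peanut-free — no
F: works as a thickener, vegetarian, no corn — valid
G: has gelatin, so not vegetarian — reject
H: has corn syrup, so not corn-free — no
I: no peanut, no corn — valid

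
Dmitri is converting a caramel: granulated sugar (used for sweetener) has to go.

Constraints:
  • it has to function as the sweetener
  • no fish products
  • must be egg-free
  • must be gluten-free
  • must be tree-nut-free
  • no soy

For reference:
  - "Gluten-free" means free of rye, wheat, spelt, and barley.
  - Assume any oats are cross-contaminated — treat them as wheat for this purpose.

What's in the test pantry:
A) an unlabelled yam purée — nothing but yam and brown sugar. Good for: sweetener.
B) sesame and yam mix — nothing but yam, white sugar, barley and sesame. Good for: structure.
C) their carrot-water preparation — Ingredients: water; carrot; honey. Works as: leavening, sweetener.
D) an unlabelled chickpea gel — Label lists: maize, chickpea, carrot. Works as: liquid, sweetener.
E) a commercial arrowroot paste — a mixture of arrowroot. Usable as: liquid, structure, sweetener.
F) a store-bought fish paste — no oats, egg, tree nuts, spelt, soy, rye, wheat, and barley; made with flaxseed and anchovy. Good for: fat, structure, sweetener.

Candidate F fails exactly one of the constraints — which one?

usable as a sweetener: satisfied
gluten-free: satisfied
fish-free: has anchovy — fails
soy-free: satisfied
tree-nut-free: satisfied
egg-free: satisfied

fish-free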